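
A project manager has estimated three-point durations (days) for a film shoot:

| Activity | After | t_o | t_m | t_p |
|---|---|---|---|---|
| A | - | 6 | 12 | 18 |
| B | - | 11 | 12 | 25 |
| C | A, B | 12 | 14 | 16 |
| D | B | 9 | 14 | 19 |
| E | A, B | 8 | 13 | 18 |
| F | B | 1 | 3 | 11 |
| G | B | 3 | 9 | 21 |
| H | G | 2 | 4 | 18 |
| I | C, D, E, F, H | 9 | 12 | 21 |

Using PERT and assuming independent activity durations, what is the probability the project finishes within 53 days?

te_A = (6 + 4·12 + 18)/6 = 72/6 = 12; σ²_A = ((18−6)/6)² = 4.000
te_B = (11 + 4·12 + 25)/6 = 84/6 = 14; σ²_B = ((25−11)/6)² = 5.444
te_C = (12 + 4·14 + 16)/6 = 84/6 = 14; σ²_C = ((16−12)/6)² = 0.444
te_D = (9 + 4·14 + 19)/6 = 84/6 = 14; σ²_D = ((19−9)/6)² = 2.778
te_E = (8 + 4·13 + 18)/6 = 78/6 = 13; σ²_E = ((18−8)/6)² = 2.778
te_F = (1 + 4·3 + 11)/6 = 24/6 = 4; σ²_F = ((11−1)/6)² = 2.778
te_G = (3 + 4·9 + 21)/6 = 60/6 = 10; σ²_G = ((21−3)/6)² = 9.000
te_H = (2 + 4·4 + 18)/6 = 36/6 = 6; σ²_H = ((18−2)/6)² = 7.111
te_I = (9 + 4·12 + 21)/6 = 78/6 = 13; σ²_I = ((21−9)/6)² = 4.000

Forward pass:
ES_A = 0; EF_A = 12
ES_B = 0; EF_B = 14
ES_C = max(EF_A=12, EF_B=14) = 14; EF_C = 14+14 = 28
ES_D = 14; EF_D = 14+14 = 28
ES_E = max(EF_A=12, EF_B=14) = 14; EF_E = 14+13 = 27
ES_F = 14; EF_F = 14+4 = 18
ES_G = 14; EF_G = 14+10 = 24
ES_H = 24; EF_H = 24+6 = 30
ES_I = max(EF_C=28, EF_D=28, EF_E=27, EF_F=18, EF_H=30) = 30; EF_I = 30+13 = 43
Expected project duration μ = 43 days. Critical path: B → G → H → I.

Variance along critical path = 5.444 + 9.000 + 7.111 + 4.000 = 25.556; σ = √25.556 = 5.055 days.
Z = (53 − 43) / 5.055 = 1.978
P(T ≤ 53) = Φ(1.978) ≈ 0.976

0.976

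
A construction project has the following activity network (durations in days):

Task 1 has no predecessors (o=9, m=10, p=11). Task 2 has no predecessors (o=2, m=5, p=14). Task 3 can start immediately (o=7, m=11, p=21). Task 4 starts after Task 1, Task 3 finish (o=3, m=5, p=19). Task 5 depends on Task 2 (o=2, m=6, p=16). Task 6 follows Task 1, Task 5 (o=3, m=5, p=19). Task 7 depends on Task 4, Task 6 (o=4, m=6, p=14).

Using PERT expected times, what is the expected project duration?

te_Task 1 = (9 + 4·10 + 11)/6 = 60/6 = 10
te_Task 2 = (2 + 4·5 + 14)/6 = 36/6 = 6
te_Task 3 = (7 + 4·11 + 21)/6 = 72/6 = 12
te_Task 4 = (3 + 4·5 + 19)/6 = 42/6 = 7
te_Task 5 = (2 + 4·6 + 16)/6 = 42/6 = 7
te_Task 6 = (3 + 4·5 + 19)/6 = 42/6 = 7
te_Task 7 = (4 + 4·6 + 14)/6 = 42/6 = 7

Forward pass:
ES_Task 1 = 0; EF_Task 1 = 10
ES_Task 2 = 0; EF_Task 2 = 6
ES_Task 3 = 0; EF_Task 3 = 12
ES_Task 4 = max(EF_Task 1=10, EF_Task 3=12) = 12; EF_Task 4 = 12+7 = 19
ES_Task 5 = 6; EF_Task 5 = 6+7 = 13
ES_Task 6 = max(EF_Task 1=10, EF_Task 5=13) = 13; EF_Task 6 = 13+7 = 20
ES_Task 7 = max(EF_Task 4=19, EF_Task 6=20) = 20; EF_Task 7 = 20+7 = 27
Expected project duration μ = 27 days. Critical path: Task 2 → Task 5 → Task 6 → Task 7.

27 days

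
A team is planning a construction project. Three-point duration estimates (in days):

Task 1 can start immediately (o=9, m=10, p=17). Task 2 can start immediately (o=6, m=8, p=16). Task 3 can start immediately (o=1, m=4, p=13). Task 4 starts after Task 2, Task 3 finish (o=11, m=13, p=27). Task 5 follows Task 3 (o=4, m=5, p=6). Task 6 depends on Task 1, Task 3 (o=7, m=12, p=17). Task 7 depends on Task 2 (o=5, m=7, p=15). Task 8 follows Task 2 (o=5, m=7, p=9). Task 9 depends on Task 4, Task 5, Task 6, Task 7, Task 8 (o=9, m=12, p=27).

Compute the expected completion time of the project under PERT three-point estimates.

38 days

te_Task 1 = (9 + 4·10 + 17)/6 = 66/6 = 11
te_Task 2 = (6 + 4·8 + 16)/6 = 54/6 = 9
te_Task 3 = (1 + 4·4 + 13)/6 = 30/6 = 5
te_Task 4 = (11 + 4·13 + 27)/6 = 90/6 = 15
te_Task 5 = (4 + 4·5 + 6)/6 = 30/6 = 5
te_Task 6 = (7 + 4·12 + 17)/6 = 72/6 = 12
te_Task 7 = (5 + 4·7 + 15)/6 = 48/6 = 8
te_Task 8 = (5 + 4·7 + 9)/6 = 42/6 = 7
te_Task 9 = (9 + 4·12 + 27)/6 = 84/6 = 14

Forward pass:
ES_Task 1 = 0; EF_Task 1 = 11
ES_Task 2 = 0; EF_Task 2 = 9
ES_Task 3 = 0; EF_Task 3 = 5
ES_Task 4 = max(EF_Task 2=9, EF_Task 3=5) = 9; EF_Task 4 = 9+15 = 24
ES_Task 5 = 5; EF_Task 5 = 5+5 = 10
ES_Task 6 = max(EF_Task 1=11, EF_Task 3=5) = 11; EF_Task 6 = 11+12 = 23
ES_Task 7 = 9; EF_Task 7 = 9+8 = 17
ES_Task 8 = 9; EF_Task 8 = 9+7 = 16
ES_Task 9 = max(EF_Task 4=24, EF_Task 5=10, EF_Task 6=23, EF_Task 7=17, EF_Task 8=16) = 24; EF_Task 9 = 24+14 = 38
Expected project duration μ = 38 days. Critical path: Task 2 → Task 4 → Task 9.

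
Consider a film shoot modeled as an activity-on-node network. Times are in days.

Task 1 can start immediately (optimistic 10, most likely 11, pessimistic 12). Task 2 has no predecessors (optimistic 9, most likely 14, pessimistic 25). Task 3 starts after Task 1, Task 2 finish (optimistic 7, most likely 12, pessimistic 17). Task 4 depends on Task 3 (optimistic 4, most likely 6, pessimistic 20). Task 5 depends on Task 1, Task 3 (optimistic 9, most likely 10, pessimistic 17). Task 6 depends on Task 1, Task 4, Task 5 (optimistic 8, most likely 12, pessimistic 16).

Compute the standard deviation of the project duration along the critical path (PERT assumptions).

te_Task 1 = (10 + 4·11 + 12)/6 = 66/6 = 11; σ²_Task 1 = ((12−10)/6)² = 0.111
te_Task 2 = (9 + 4·14 + 25)/6 = 90/6 = 15; σ²_Task 2 = ((25−9)/6)² = 7.111
te_Task 3 = (7 + 4·12 + 17)/6 = 72/6 = 12; σ²_Task 3 = ((17−7)/6)² = 2.778
te_Task 4 = (4 + 4·6 + 20)/6 = 48/6 = 8; σ²_Task 4 = ((20−4)/6)² = 7.111
te_Task 5 = (9 + 4·10 + 17)/6 = 66/6 = 11; σ²_Task 5 = ((17−9)/6)² = 1.778
te_Task 6 = (8 + 4·12 + 16)/6 = 72/6 = 12; σ²_Task 6 = ((16−8)/6)² = 1.778

Forward pass:
ES_Task 1 = 0; EF_Task 1 = 11
ES_Task 2 = 0; EF_Task 2 = 15
ES_Task 3 = max(EF_Task 1=11, EF_Task 2=15) = 15; EF_Task 3 = 15+12 = 27
ES_Task 4 = 27; EF_Task 4 = 27+8 = 35
ES_Task 5 = max(EF_Task 1=11, EF_Task 3=27) = 27; EF_Task 5 = 27+11 = 38
ES_Task 6 = max(EF_Task 1=11, EF_Task 4=35, EF_Task 5=38) = 38; EF_Task 6 = 38+12 = 50
Expected project duration μ = 50 days. Critical path: Task 2 → Task 3 → Task 5 → Task 6.

Variance along critical path = 7.111 + 2.778 + 1.778 + 1.778 = 13.444
σ = √13.444 = 3.667 days

3.67 days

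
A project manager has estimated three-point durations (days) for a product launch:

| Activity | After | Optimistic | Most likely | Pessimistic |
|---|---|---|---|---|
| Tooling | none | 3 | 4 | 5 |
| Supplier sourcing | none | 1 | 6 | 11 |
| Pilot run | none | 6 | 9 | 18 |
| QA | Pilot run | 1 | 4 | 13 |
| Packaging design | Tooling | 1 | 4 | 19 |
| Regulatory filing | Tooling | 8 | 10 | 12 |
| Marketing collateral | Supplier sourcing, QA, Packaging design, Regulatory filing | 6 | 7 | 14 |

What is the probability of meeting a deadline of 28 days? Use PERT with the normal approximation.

te_Tooling = (3 + 4·4 + 5)/6 = 24/6 = 4; σ²_Tooling = ((5−3)/6)² = 0.111
te_Supplier sourcing = (1 + 4·6 + 11)/6 = 36/6 = 6; σ²_Supplier sourcing = ((11−1)/6)² = 2.778
te_Pilot run = (6 + 4·9 + 18)/6 = 60/6 = 10; σ²_Pilot run = ((18−6)/6)² = 4.000
te_QA = (1 + 4·4 + 13)/6 = 30/6 = 5; σ²_QA = ((13−1)/6)² = 4.000
te_Packaging design = (1 + 4·4 + 19)/6 = 36/6 = 6; σ²_Packaging design = ((19−1)/6)² = 9.000
te_Regulatory filing = (8 + 4·10 + 12)/6 = 60/6 = 10; σ²_Regulatory filing = ((12−8)/6)² = 0.444
te_Marketing collateral = (6 + 4·7 + 14)/6 = 48/6 = 8; σ²_Marketing collateral = ((14−6)/6)² = 1.778

Forward pass:
ES_Tooling = 0; EF_Tooling = 4
ES_Supplier sourcing = 0; EF_Supplier sourcing = 6
ES_Pilot run = 0; EF_Pilot run = 10
ES_QA = 10; EF_QA = 10+5 = 15
ES_Packaging design = 4; EF_Packaging design = 4+6 = 10
ES_Regulatory filing = 4; EF_Regulatory filing = 4+10 = 14
ES_Marketing collateral = max(EF_Supplier sourcing=6, EF_QA=15, EF_Packaging design=10, EF_Regulatory filing=14) = 15; EF_Marketing collateral = 15+8 = 23
Expected project duration μ = 23 days. Critical path: Pilot run → QA → Marketing collateral.

Variance along critical path = 4.000 + 4.000 + 1.778 = 9.778; σ = √9.778 = 3.127 days.
Z = (28 − 23) / 3.127 = 1.599
P(T ≤ 28) = Φ(1.599) ≈ 0.945

0.945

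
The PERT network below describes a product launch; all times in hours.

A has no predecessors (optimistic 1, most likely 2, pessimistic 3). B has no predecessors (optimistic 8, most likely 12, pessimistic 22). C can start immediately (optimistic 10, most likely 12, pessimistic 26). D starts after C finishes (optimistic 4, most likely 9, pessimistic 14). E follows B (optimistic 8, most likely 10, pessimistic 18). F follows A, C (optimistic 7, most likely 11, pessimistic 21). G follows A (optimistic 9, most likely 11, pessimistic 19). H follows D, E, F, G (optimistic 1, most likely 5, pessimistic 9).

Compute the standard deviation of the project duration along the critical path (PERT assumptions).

te_A = (1 + 4·2 + 3)/6 = 12/6 = 2; σ²_A = ((3−1)/6)² = 0.111
te_B = (8 + 4·12 + 22)/6 = 78/6 = 13; σ²_B = ((22−8)/6)² = 5.444
te_C = (10 + 4·12 + 26)/6 = 84/6 = 14; σ²_C = ((26−10)/6)² = 7.111
te_D = (4 + 4·9 + 14)/6 = 54/6 = 9; σ²_D = ((14−4)/6)² = 2.778
te_E = (8 + 4·10 + 18)/6 = 66/6 = 11; σ²_E = ((18−8)/6)² = 2.778
te_F = (7 + 4·11 + 21)/6 = 72/6 = 12; σ²_F = ((21−7)/6)² = 5.444
te_G = (9 + 4·11 + 19)/6 = 72/6 = 12; σ²_G = ((19−9)/6)² = 2.778
te_H = (1 + 4·5 + 9)/6 = 30/6 = 5; σ²_H = ((9−1)/6)² = 1.778

Forward pass:
ES_A = 0; EF_A = 2
ES_B = 0; EF_B = 13
ES_C = 0; EF_C = 14
ES_D = 14; EF_D = 14+9 = 23
ES_E = 13; EF_E = 13+11 = 24
ES_F = max(EF_A=2, EF_C=14) = 14; EF_F = 14+12 = 26
ES_G = 2; EF_G = 2+12 = 14
ES_H = max(EF_D=23, EF_E=24, EF_F=26, EF_G=14) = 26; EF_H = 26+5 = 31
Expected project duration μ = 31 hours. Critical path: C → F → H.

Variance along critical path = 7.111 + 5.444 + 1.778 = 14.333
σ = √14.333 = 3.786 hours

3.79 hours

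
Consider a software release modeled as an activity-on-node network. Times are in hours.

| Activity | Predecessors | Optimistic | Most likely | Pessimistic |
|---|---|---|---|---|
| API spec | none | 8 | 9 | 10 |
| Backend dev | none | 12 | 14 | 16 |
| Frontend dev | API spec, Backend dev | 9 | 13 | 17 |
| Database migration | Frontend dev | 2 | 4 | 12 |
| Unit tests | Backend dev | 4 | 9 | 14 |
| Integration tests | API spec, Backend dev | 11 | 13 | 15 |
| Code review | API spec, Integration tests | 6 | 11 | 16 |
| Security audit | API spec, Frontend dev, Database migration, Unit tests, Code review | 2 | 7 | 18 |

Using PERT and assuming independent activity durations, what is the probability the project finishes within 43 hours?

te_API spec = (8 + 4·9 + 10)/6 = 54/6 = 9; σ²_API spec = ((10−8)/6)² = 0.111
te_Backend dev = (12 + 4·14 + 16)/6 = 84/6 = 14; σ²_Backend dev = ((16−12)/6)² = 0.444
te_Frontend dev = (9 + 4·13 + 17)/6 = 78/6 = 13; σ²_Frontend dev = ((17−9)/6)² = 1.778
te_Database migration = (2 + 4·4 + 12)/6 = 30/6 = 5; σ²_Database migration = ((12−2)/6)² = 2.778
te_Unit tests = (4 + 4·9 + 14)/6 = 54/6 = 9; σ²_Unit tests = ((14−4)/6)² = 2.778
te_Integration tests = (11 + 4·13 + 15)/6 = 78/6 = 13; σ²_Integration tests = ((15−11)/6)² = 0.444
te_Code review = (6 + 4·11 + 16)/6 = 66/6 = 11; σ²_Code review = ((16−6)/6)² = 2.778
te_Security audit = (2 + 4·7 + 18)/6 = 48/6 = 8; σ²_Security audit = ((18−2)/6)² = 7.111

Forward pass:
ES_API spec = 0; EF_API spec = 9
ES_Backend dev = 0; EF_Backend dev = 14
ES_Frontend dev = max(EF_API spec=9, EF_Backend dev=14) = 14; EF_Frontend dev = 14+13 = 27
ES_Database migration = 27; EF_Database migration = 27+5 = 32
ES_Unit tests = 14; EF_Unit tests = 14+9 = 23
ES_Integration tests = max(EF_API spec=9, EF_Backend dev=14) = 14; EF_Integration tests = 14+13 = 27
ES_Code review = max(EF_API spec=9, EF_Integration tests=27) = 27; EF_Code review = 27+11 = 38
ES_Security audit = max(EF_API spec=9, EF_Frontend dev=27, EF_Database migration=32, EF_Unit tests=23, EF_Code review=38) = 38; EF_Security audit = 38+8 = 46
Expected project duration μ = 46 hours. Critical path: Backend dev → Integration tests → Code review → Security audit.

Variance along critical path = 0.444 + 0.444 + 2.778 + 7.111 = 10.778; σ = √10.778 = 3.283 hours.
Z = (43 − 46) / 3.283 = -0.914
P(T ≤ 43) = Φ(-0.914) ≈ 0.180

0.180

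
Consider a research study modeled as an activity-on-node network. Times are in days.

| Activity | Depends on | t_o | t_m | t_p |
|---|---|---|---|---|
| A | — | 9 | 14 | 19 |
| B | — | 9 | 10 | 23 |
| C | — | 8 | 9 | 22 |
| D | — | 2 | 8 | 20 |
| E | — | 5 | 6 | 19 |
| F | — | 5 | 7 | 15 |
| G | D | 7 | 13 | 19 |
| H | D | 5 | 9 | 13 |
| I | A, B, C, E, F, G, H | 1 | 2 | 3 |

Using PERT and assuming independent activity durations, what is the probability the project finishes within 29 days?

0.916

te_A = (9 + 4·14 + 19)/6 = 84/6 = 14; σ²_A = ((19−9)/6)² = 2.778
te_B = (9 + 4·10 + 23)/6 = 72/6 = 12; σ²_B = ((23−9)/6)² = 5.444
te_C = (8 + 4·9 + 22)/6 = 66/6 = 11; σ²_C = ((22−8)/6)² = 5.444
te_D = (2 + 4·8 + 20)/6 = 54/6 = 9; σ²_D = ((20−2)/6)² = 9.000
te_E = (5 + 4·6 + 19)/6 = 48/6 = 8; σ²_E = ((19−5)/6)² = 5.444
te_F = (5 + 4·7 + 15)/6 = 48/6 = 8; σ²_F = ((15−5)/6)² = 2.778
te_G = (7 + 4·13 + 19)/6 = 78/6 = 13; σ²_G = ((19−7)/6)² = 4.000
te_H = (5 + 4·9 + 13)/6 = 54/6 = 9; σ²_H = ((13−5)/6)² = 1.778
te_I = (1 + 4·2 + 3)/6 = 12/6 = 2; σ²_I = ((3−1)/6)² = 0.111

Forward pass:
ES_A = 0; EF_A = 14
ES_B = 0; EF_B = 12
ES_C = 0; EF_C = 11
ES_D = 0; EF_D = 9
ES_E = 0; EF_E = 8
ES_F = 0; EF_F = 8
ES_G = 9; EF_G = 9+13 = 22
ES_H = 9; EF_H = 9+9 = 18
ES_I = max(EF_A=14, EF_B=12, EF_C=11, EF_E=8, EF_F=8, EF_G=22, EF_H=18) = 22; EF_I = 22+2 = 24
Expected project duration μ = 24 days. Critical path: D → G → I.

Variance along critical path = 9.000 + 4.000 + 0.111 = 13.111; σ = √13.111 = 3.621 days.
Z = (29 − 24) / 3.621 = 1.381
P(T ≤ 29) = Φ(1.381) ≈ 0.916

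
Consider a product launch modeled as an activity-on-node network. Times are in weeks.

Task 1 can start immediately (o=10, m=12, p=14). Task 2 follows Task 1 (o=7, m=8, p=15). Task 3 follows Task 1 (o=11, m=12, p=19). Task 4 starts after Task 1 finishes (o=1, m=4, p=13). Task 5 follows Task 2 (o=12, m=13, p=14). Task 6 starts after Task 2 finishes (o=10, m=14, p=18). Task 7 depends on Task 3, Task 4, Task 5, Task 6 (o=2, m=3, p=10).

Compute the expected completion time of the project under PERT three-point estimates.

te_Task 1 = (10 + 4·12 + 14)/6 = 72/6 = 12
te_Task 2 = (7 + 4·8 + 15)/6 = 54/6 = 9
te_Task 3 = (11 + 4·12 + 19)/6 = 78/6 = 13
te_Task 4 = (1 + 4·4 + 13)/6 = 30/6 = 5
te_Task 5 = (12 + 4·13 + 14)/6 = 78/6 = 13
te_Task 6 = (10 + 4·14 + 18)/6 = 84/6 = 14
te_Task 7 = (2 + 4·3 + 10)/6 = 24/6 = 4

Forward pass:
ES_Task 1 = 0; EF_Task 1 = 12
ES_Task 2 = 12; EF_Task 2 = 12+9 = 21
ES_Task 3 = 12; EF_Task 3 = 12+13 = 25
ES_Task 4 = 12; EF_Task 4 = 12+5 = 17
ES_Task 5 = 21; EF_Task 5 = 21+13 = 34
ES_Task 6 = 21; EF_Task 6 = 21+14 = 35
ES_Task 7 = max(EF_Task 3=25, EF_Task 4=17, EF_Task 5=34, EF_Task 6=35) = 35; EF_Task 7 = 35+4 = 39
Expected project duration μ = 39 weeks. Critical path: Task 1 → Task 2 → Task 6 → Task 7.

39 weeks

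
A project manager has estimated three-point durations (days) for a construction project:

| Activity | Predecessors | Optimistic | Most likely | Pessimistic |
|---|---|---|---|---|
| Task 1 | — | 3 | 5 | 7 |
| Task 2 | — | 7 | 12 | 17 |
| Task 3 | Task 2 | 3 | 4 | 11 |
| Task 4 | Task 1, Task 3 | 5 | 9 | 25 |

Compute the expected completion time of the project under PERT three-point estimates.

28 days

te_Task 1 = (3 + 4·5 + 7)/6 = 30/6 = 5
te_Task 2 = (7 + 4·12 + 17)/6 = 72/6 = 12
te_Task 3 = (3 + 4·4 + 11)/6 = 30/6 = 5
te_Task 4 = (5 + 4·9 + 25)/6 = 66/6 = 11

Forward pass:
ES_Task 1 = 0; EF_Task 1 = 5
ES_Task 2 = 0; EF_Task 2 = 12
ES_Task 3 = 12; EF_Task 3 = 12+5 = 17
ES_Task 4 = max(EF_Task 1=5, EF_Task 3=17) = 17; EF_Task 4 = 17+11 = 28
Expected project duration μ = 28 days. Critical path: Task 2 → Task 3 → Task 4.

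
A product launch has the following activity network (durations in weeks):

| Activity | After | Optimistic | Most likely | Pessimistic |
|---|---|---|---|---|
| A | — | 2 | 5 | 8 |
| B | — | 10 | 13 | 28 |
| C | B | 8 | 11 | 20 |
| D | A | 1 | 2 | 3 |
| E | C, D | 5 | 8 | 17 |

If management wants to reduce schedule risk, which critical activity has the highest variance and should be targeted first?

te_A = (2 + 4·5 + 8)/6 = 30/6 = 5; σ²_A = ((8−2)/6)² = 1.000
te_B = (10 + 4·13 + 28)/6 = 90/6 = 15; σ²_B = ((28−10)/6)² = 9.000
te_C = (8 + 4·11 + 20)/6 = 72/6 = 12; σ²_C = ((20−8)/6)² = 4.000
te_D = (1 + 4·2 + 3)/6 = 12/6 = 2; σ²_D = ((3−1)/6)² = 0.111
te_E = (5 + 4·8 + 17)/6 = 54/6 = 9; σ²_E = ((17−5)/6)² = 4.000

Forward pass:
ES_A = 0; EF_A = 5
ES_B = 0; EF_B = 15
ES_C = 15; EF_C = 15+12 = 27
ES_D = 5; EF_D = 5+2 = 7
ES_E = max(EF_C=27, EF_D=7) = 27; EF_E = 27+9 = 36
Expected project duration μ = 36 weeks. Critical path: B → C → E.

Variances on critical path: σ²_B=9.000, σ²_C=4.000, σ²_E=4.000.
Largest is σ²_B = 9.000.

B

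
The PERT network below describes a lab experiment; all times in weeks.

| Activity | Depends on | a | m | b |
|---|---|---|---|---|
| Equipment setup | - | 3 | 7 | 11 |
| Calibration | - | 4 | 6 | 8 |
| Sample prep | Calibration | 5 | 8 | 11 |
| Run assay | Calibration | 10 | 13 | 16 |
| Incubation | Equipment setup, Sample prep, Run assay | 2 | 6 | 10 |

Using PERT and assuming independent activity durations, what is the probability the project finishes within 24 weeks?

te_Equipment setup = (3 + 4·7 + 11)/6 = 42/6 = 7; σ²_Equipment setup = ((11−3)/6)² = 1.778
te_Calibration = (4 + 4·6 + 8)/6 = 36/6 = 6; σ²_Calibration = ((8−4)/6)² = 0.444
te_Sample prep = (5 + 4·8 + 11)/6 = 48/6 = 8; σ²_Sample prep = ((11−5)/6)² = 1.000
te_Run assay = (10 + 4·13 + 16)/6 = 78/6 = 13; σ²_Run assay = ((16−10)/6)² = 1.000
te_Incubation = (2 + 4·6 + 10)/6 = 36/6 = 6; σ²_Incubation = ((10−2)/6)² = 1.778

Forward pass:
ES_Equipment setup = 0; EF_Equipment setup = 7
ES_Calibration = 0; EF_Calibration = 6
ES_Sample prep = 6; EF_Sample prep = 6+8 = 14
ES_Run assay = 6; EF_Run assay = 6+13 = 19
ES_Incubation = max(EF_Equipment setup=7, EF_Sample prep=14, EF_Run assay=19) = 19; EF_Incubation = 19+6 = 25
Expected project duration μ = 25 weeks. Critical path: Calibration → Run assay → Incubation.

Variance along critical path = 0.444 + 1.000 + 1.778 = 3.222; σ = √3.222 = 1.795 weeks.
Z = (24 − 25) / 1.795 = -0.557
P(T ≤ 24) = Φ(-0.557) ≈ 0.289

0.289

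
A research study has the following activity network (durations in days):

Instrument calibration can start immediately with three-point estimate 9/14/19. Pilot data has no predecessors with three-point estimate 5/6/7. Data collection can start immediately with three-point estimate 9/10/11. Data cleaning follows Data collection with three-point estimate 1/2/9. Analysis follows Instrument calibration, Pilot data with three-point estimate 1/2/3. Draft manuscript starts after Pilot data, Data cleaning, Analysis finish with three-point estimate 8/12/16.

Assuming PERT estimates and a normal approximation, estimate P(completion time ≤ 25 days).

0.082

te_Instrument calibration = (9 + 4·14 + 19)/6 = 84/6 = 14; σ²_Instrument calibration = ((19−9)/6)² = 2.778
te_Pilot data = (5 + 4·6 + 7)/6 = 36/6 = 6; σ²_Pilot data = ((7−5)/6)² = 0.111
te_Data collection = (9 + 4·10 + 11)/6 = 60/6 = 10; σ²_Data collection = ((11−9)/6)² = 0.111
te_Data cleaning = (1 + 4·2 + 9)/6 = 18/6 = 3; σ²_Data cleaning = ((9−1)/6)² = 1.778
te_Analysis = (1 + 4·2 + 3)/6 = 12/6 = 2; σ²_Analysis = ((3−1)/6)² = 0.111
te_Draft manuscript = (8 + 4·12 + 16)/6 = 72/6 = 12; σ²_Draft manuscript = ((16−8)/6)² = 1.778

Forward pass:
ES_Instrument calibration = 0; EF_Instrument calibration = 14
ES_Pilot data = 0; EF_Pilot data = 6
ES_Data collection = 0; EF_Data collection = 10
ES_Data cleaning = 10; EF_Data cleaning = 10+3 = 13
ES_Analysis = max(EF_Instrument calibration=14, EF_Pilot data=6) = 14; EF_Analysis = 14+2 = 16
ES_Draft manuscript = max(EF_Pilot data=6, EF_Data cleaning=13, EF_Analysis=16) = 16; EF_Draft manuscript = 16+12 = 28
Expected project duration μ = 28 days. Critical path: Instrument calibration → Analysis → Draft manuscript.

Variance along critical path = 2.778 + 0.111 + 1.778 = 4.667; σ = √4.667 = 2.160 days.
Z = (25 − 28) / 2.160 = -1.389
P(T ≤ 25) = Φ(-1.389) ≈ 0.082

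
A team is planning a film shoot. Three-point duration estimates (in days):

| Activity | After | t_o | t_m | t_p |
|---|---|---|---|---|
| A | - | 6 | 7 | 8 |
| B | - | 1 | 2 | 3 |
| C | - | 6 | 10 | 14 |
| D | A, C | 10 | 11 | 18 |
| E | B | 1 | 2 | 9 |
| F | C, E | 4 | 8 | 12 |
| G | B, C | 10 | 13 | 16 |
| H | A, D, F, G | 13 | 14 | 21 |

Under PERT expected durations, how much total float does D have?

te_A = (6 + 4·7 + 8)/6 = 42/6 = 7
te_B = (1 + 4·2 + 3)/6 = 12/6 = 2
te_C = (6 + 4·10 + 14)/6 = 60/6 = 10
te_D = (10 + 4·11 + 18)/6 = 72/6 = 12
te_E = (1 + 4·2 + 9)/6 = 18/6 = 3
te_F = (4 + 4·8 + 12)/6 = 48/6 = 8
te_G = (10 + 4·13 + 16)/6 = 78/6 = 13
te_H = (13 + 4·14 + 21)/6 = 90/6 = 15

Forward pass:
ES_A = 0; EF_A = 7
ES_B = 0; EF_B = 2
ES_C = 0; EF_C = 10
ES_D = max(EF_A=7, EF_C=10) = 10; EF_D = 10+12 = 22
ES_E = 2; EF_E = 2+3 = 5
ES_F = max(EF_C=10, EF_E=5) = 10; EF_F = 10+8 = 18
ES_G = max(EF_B=2, EF_C=10) = 10; EF_G = 10+13 = 23
ES_H = max(EF_A=7, EF_D=22, EF_F=18, EF_G=23) = 23; EF_H = 23+15 = 38
Expected project duration μ = 38 days. Critical path: C → G → H.

Backward pass:
LF_H = 38; LS_H = 38−15 = 23
LF_G = LS_H = 23; LS_G = 23−13 = 10
LF_F = LS_H = 23; LS_F = 23−8 = 15
LF_E = LS_F = 15; LS_E = 15−3 = 12
LF_D = LS_H = 23; LS_D = 23−12 = 11
LF_C = min(LS_D=11, LS_F=15, LS_G=10) = 10; LS_C = 10−10 = 0
LF_B = min(LS_E=12, LS_G=10) = 10; LS_B = 10−2 = 8
LF_A = min(LS_D=11, LS_H=23) = 11; LS_A = 11−7 = 4
Slack_D = LS_D − ES_D = 11 − 10 = 1

1 days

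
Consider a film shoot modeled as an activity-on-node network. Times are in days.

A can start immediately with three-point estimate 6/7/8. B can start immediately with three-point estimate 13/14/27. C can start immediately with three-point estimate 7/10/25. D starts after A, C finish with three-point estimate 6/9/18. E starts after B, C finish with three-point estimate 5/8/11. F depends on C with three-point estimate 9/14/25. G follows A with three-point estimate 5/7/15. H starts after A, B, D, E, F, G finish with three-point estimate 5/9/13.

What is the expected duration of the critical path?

36 days

te_A = (6 + 4·7 + 8)/6 = 42/6 = 7
te_B = (13 + 4·14 + 27)/6 = 96/6 = 16
te_C = (7 + 4·10 + 25)/6 = 72/6 = 12
te_D = (6 + 4·9 + 18)/6 = 60/6 = 10
te_E = (5 + 4·8 + 11)/6 = 48/6 = 8
te_F = (9 + 4·14 + 25)/6 = 90/6 = 15
te_G = (5 + 4·7 + 15)/6 = 48/6 = 8
te_H = (5 + 4·9 + 13)/6 = 54/6 = 9

Forward pass:
ES_A = 0; EF_A = 7
ES_B = 0; EF_B = 16
ES_C = 0; EF_C = 12
ES_D = max(EF_A=7, EF_C=12) = 12; EF_D = 12+10 = 22
ES_E = max(EF_B=16, EF_C=12) = 16; EF_E = 16+8 = 24
ES_F = 12; EF_F = 12+15 = 27
ES_G = 7; EF_G = 7+8 = 15
ES_H = max(EF_A=7, EF_B=16, EF_D=22, EF_E=24, EF_F=27, EF_G=15) = 27; EF_H = 27+9 = 36
Expected project duration μ = 36 days. Critical path: C → F → H.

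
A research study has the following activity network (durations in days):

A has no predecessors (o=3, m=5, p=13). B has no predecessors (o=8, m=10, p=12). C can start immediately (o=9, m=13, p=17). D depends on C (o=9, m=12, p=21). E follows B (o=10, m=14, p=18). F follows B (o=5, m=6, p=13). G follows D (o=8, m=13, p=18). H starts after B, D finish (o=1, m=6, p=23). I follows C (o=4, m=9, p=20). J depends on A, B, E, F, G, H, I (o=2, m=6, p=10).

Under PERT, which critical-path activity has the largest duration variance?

D

te_A = (3 + 4·5 + 13)/6 = 36/6 = 6; σ²_A = ((13−3)/6)² = 2.778
te_B = (8 + 4·10 + 12)/6 = 60/6 = 10; σ²_B = ((12−8)/6)² = 0.444
te_C = (9 + 4·13 + 17)/6 = 78/6 = 13; σ²_C = ((17−9)/6)² = 1.778
te_D = (9 + 4·12 + 21)/6 = 78/6 = 13; σ²_D = ((21−9)/6)² = 4.000
te_E = (10 + 4·14 + 18)/6 = 84/6 = 14; σ²_E = ((18−10)/6)² = 1.778
te_F = (5 + 4·6 + 13)/6 = 42/6 = 7; σ²_F = ((13−5)/6)² = 1.778
te_G = (8 + 4·13 + 18)/6 = 78/6 = 13; σ²_G = ((18−8)/6)² = 2.778
te_H = (1 + 4·6 + 23)/6 = 48/6 = 8; σ²_H = ((23−1)/6)² = 13.444
te_I = (4 + 4·9 + 20)/6 = 60/6 = 10; σ²_I = ((20−4)/6)² = 7.111
te_J = (2 + 4·6 + 10)/6 = 36/6 = 6; σ²_J = ((10−2)/6)² = 1.778

Forward pass:
ES_A = 0; EF_A = 6
ES_B = 0; EF_B = 10
ES_C = 0; EF_C = 13
ES_D = 13; EF_D = 13+13 = 26
ES_E = 10; EF_E = 10+14 = 24
ES_F = 10; EF_F = 10+7 = 17
ES_G = 26; EF_G = 26+13 = 39
ES_H = max(EF_B=10, EF_D=26) = 26; EF_H = 26+8 = 34
ES_I = 13; EF_I = 13+10 = 23
ES_J = max(EF_A=6, EF_B=10, EF_E=24, EF_F=17, EF_G=39, EF_H=34, EF_I=23) = 39; EF_J = 39+6 = 45
Expected project duration μ = 45 days. Critical path: C → D → G → J.

Variances on critical path: σ²_C=1.778, σ²_D=4.000, σ²_G=2.778, σ²_J=1.778.
Largest is σ²_D = 4.000.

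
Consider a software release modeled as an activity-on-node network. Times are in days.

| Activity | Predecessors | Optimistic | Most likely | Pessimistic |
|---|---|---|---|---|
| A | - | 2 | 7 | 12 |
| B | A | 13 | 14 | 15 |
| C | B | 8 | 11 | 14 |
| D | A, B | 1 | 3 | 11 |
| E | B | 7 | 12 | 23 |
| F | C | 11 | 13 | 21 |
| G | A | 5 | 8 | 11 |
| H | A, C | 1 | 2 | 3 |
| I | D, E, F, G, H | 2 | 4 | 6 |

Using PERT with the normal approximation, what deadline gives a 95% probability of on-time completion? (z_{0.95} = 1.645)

54.4 days

te_A = (2 + 4·7 + 12)/6 = 42/6 = 7; σ²_A = ((12−2)/6)² = 2.778
te_B = (13 + 4·14 + 15)/6 = 84/6 = 14; σ²_B = ((15−13)/6)² = 0.111
te_C = (8 + 4·11 + 14)/6 = 66/6 = 11; σ²_C = ((14−8)/6)² = 1.000
te_D = (1 + 4·3 + 11)/6 = 24/6 = 4; σ²_D = ((11−1)/6)² = 2.778
te_E = (7 + 4·12 + 23)/6 = 78/6 = 13; σ²_E = ((23−7)/6)² = 7.111
te_F = (11 + 4·13 + 21)/6 = 84/6 = 14; σ²_F = ((21−11)/6)² = 2.778
te_G = (5 + 4·8 + 11)/6 = 48/6 = 8; σ²_G = ((11−5)/6)² = 1.000
te_H = (1 + 4·2 + 3)/6 = 12/6 = 2; σ²_H = ((3−1)/6)² = 0.111
te_I = (2 + 4·4 + 6)/6 = 24/6 = 4; σ²_I = ((6−2)/6)² = 0.444

Forward pass:
ES_A = 0; EF_A = 7
ES_B = 7; EF_B = 7+14 = 21
ES_C = 21; EF_C = 21+11 = 32
ES_D = max(EF_A=7, EF_B=21) = 21; EF_D = 21+4 = 25
ES_E = 21; EF_E = 21+13 = 34
ES_F = 32; EF_F = 32+14 = 46
ES_G = 7; EF_G = 7+8 = 15
ES_H = max(EF_A=7, EF_C=32) = 32; EF_H = 32+2 = 34
ES_I = max(EF_D=25, EF_E=34, EF_F=46, EF_G=15, EF_H=34) = 46; EF_I = 46+4 = 50
Expected project duration μ = 50 days. Critical path: A → B → C → F → I.

Variance along critical path = 2.778 + 0.111 + 1.000 + 2.778 + 0.444 = 7.111; σ = 2.667 days.
D = μ + z·σ = 50 + 1.645·2.667 = 54.4 days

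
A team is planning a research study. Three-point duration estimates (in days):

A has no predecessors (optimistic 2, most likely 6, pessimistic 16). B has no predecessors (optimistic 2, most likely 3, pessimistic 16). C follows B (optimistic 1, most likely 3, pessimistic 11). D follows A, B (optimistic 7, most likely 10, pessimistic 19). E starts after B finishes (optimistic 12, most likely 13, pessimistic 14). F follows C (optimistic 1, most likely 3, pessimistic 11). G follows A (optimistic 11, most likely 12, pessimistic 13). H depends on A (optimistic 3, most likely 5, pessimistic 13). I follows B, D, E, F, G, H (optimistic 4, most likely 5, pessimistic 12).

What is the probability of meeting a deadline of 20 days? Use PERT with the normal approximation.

te_A = (2 + 4·6 + 16)/6 = 42/6 = 7; σ²_A = ((16−2)/6)² = 5.444
te_B = (2 + 4·3 + 16)/6 = 30/6 = 5; σ²_B = ((16−2)/6)² = 5.444
te_C = (1 + 4·3 + 11)/6 = 24/6 = 4; σ²_C = ((11−1)/6)² = 2.778
te_D = (7 + 4·10 + 19)/6 = 66/6 = 11; σ²_D = ((19−7)/6)² = 4.000
te_E = (12 + 4·13 + 14)/6 = 78/6 = 13; σ²_E = ((14−12)/6)² = 0.111
te_F = (1 + 4·3 + 11)/6 = 24/6 = 4; σ²_F = ((11−1)/6)² = 2.778
te_G = (11 + 4·12 + 13)/6 = 72/6 = 12; σ²_G = ((13−11)/6)² = 0.111
te_H = (3 + 4·5 + 13)/6 = 36/6 = 6; σ²_H = ((13−3)/6)² = 2.778
te_I = (4 + 4·5 + 12)/6 = 36/6 = 6; σ²_I = ((12−4)/6)² = 1.778

Forward pass:
ES_A = 0; EF_A = 7
ES_B = 0; EF_B = 5
ES_C = 5; EF_C = 5+4 = 9
ES_D = max(EF_A=7, EF_B=5) = 7; EF_D = 7+11 = 18
ES_E = 5; EF_E = 5+13 = 18
ES_F = 9; EF_F = 9+4 = 13
ES_G = 7; EF_G = 7+12 = 19
ES_H = 7; EF_H = 7+6 = 13
ES_I = max(EF_B=5, EF_D=18, EF_E=18, EF_F=13, EF_G=19, EF_H=13) = 19; EF_I = 19+6 = 25
Expected project duration μ = 25 days. Critical path: A → G → I.

Variance along critical path = 5.444 + 0.111 + 1.778 = 7.333; σ = √7.333 = 2.708 days.
Z = (20 − 25) / 2.708 = -1.846
P(T ≤ 20) = Φ(-1.846) ≈ 0.032

0.032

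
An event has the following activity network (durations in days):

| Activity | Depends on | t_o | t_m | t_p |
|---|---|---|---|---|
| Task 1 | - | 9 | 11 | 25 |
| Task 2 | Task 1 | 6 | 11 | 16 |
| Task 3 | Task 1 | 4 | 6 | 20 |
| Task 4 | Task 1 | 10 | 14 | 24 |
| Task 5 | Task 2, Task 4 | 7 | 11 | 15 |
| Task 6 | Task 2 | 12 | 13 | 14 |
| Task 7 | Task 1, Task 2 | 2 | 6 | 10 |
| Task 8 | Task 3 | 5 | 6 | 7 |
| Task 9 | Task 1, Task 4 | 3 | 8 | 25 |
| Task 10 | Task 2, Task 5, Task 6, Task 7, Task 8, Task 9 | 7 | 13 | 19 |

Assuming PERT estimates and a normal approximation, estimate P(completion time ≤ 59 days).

0.949

te_Task 1 = (9 + 4·11 + 25)/6 = 78/6 = 13; σ²_Task 1 = ((25−9)/6)² = 7.111
te_Task 2 = (6 + 4·11 + 16)/6 = 66/6 = 11; σ²_Task 2 = ((16−6)/6)² = 2.778
te_Task 3 = (4 + 4·6 + 20)/6 = 48/6 = 8; σ²_Task 3 = ((20−4)/6)² = 7.111
te_Task 4 = (10 + 4·14 + 24)/6 = 90/6 = 15; σ²_Task 4 = ((24−10)/6)² = 5.444
te_Task 5 = (7 + 4·11 + 15)/6 = 66/6 = 11; σ²_Task 5 = ((15−7)/6)² = 1.778
te_Task 6 = (12 + 4·13 + 14)/6 = 78/6 = 13; σ²_Task 6 = ((14−12)/6)² = 0.111
te_Task 7 = (2 + 4·6 + 10)/6 = 36/6 = 6; σ²_Task 7 = ((10−2)/6)² = 1.778
te_Task 8 = (5 + 4·6 + 7)/6 = 36/6 = 6; σ²_Task 8 = ((7−5)/6)² = 0.111
te_Task 9 = (3 + 4·8 + 25)/6 = 60/6 = 10; σ²_Task 9 = ((25−3)/6)² = 13.444
te_Task 10 = (7 + 4·13 + 19)/6 = 78/6 = 13; σ²_Task 10 = ((19−7)/6)² = 4.000

Forward pass:
ES_Task 1 = 0; EF_Task 1 = 13
ES_Task 2 = 13; EF_Task 2 = 13+11 = 24
ES_Task 3 = 13; EF_Task 3 = 13+8 = 21
ES_Task 4 = 13; EF_Task 4 = 13+15 = 28
ES_Task 5 = max(EF_Task 2=24, EF_Task 4=28) = 28; EF_Task 5 = 28+11 = 39
ES_Task 6 = 24; EF_Task 6 = 24+13 = 37
ES_Task 7 = max(EF_Task 1=13, EF_Task 2=24) = 24; EF_Task 7 = 24+6 = 30
ES_Task 8 = 21; EF_Task 8 = 21+6 = 27
ES_Task 9 = max(EF_Task 1=13, EF_Task 4=28) = 28; EF_Task 9 = 28+10 = 38
ES_Task 10 = max(EF_Task 2=24, EF_Task 5=39, EF_Task 6=37, EF_Task 7=30, EF_Task 8=27, EF_Task 9=38) = 39; EF_Task 10 = 39+13 = 52
Expected project duration μ = 52 days. Critical path: Task 1 → Task 4 → Task 5 → Task 10.

Variance along critical path = 7.111 + 5.444 + 1.778 + 4.000 = 18.333; σ = √18.333 = 4.282 days.
Z = (59 − 52) / 4.282 = 1.635
P(T ≤ 59) = Φ(1.635) ≈ 0.949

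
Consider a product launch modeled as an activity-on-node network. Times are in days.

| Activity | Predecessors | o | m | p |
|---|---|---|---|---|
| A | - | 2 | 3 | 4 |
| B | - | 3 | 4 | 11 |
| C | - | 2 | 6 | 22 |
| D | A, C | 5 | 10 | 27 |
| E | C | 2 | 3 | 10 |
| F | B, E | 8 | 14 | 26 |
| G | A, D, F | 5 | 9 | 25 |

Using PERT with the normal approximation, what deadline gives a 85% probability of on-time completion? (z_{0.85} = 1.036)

te_A = (2 + 4·3 + 4)/6 = 18/6 = 3; σ²_A = ((4−2)/6)² = 0.111
te_B = (3 + 4·4 + 11)/6 = 30/6 = 5; σ²_B = ((11−3)/6)² = 1.778
te_C = (2 + 4·6 + 22)/6 = 48/6 = 8; σ²_C = ((22−2)/6)² = 11.111
te_D = (5 + 4·10 + 27)/6 = 72/6 = 12; σ²_D = ((27−5)/6)² = 13.444
te_E = (2 + 4·3 + 10)/6 = 24/6 = 4; σ²_E = ((10−2)/6)² = 1.778
te_F = (8 + 4·14 + 26)/6 = 90/6 = 15; σ²_F = ((26−8)/6)² = 9.000
te_G = (5 + 4·9 + 25)/6 = 66/6 = 11; σ²_G = ((25−5)/6)² = 11.111

Forward pass:
ES_A = 0; EF_A = 3
ES_B = 0; EF_B = 5
ES_C = 0; EF_C = 8
ES_D = max(EF_A=3, EF_C=8) = 8; EF_D = 8+12 = 20
ES_E = 8; EF_E = 8+4 = 12
ES_F = max(EF_B=5, EF_E=12) = 12; EF_F = 12+15 = 27
ES_G = max(EF_A=3, EF_D=20, EF_F=27) = 27; EF_G = 27+11 = 38
Expected project duration μ = 38 days. Critical path: C → E → F → G.

Variance along critical path = 11.111 + 1.778 + 9.000 + 11.111 = 33.000; σ = 5.745 days.
D = μ + z·σ = 38 + 1.036·5.745 = 44.0 days

44.0 days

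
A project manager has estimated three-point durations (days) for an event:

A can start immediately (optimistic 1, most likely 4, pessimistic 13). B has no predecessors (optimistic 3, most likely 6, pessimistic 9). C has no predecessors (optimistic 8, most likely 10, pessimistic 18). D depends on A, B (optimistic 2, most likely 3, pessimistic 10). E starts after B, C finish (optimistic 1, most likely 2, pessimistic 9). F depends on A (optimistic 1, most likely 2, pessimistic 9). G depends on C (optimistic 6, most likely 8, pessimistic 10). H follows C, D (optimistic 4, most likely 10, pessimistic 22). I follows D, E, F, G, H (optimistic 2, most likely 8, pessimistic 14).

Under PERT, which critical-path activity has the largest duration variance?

H

te_A = (1 + 4·4 + 13)/6 = 30/6 = 5; σ²_A = ((13−1)/6)² = 4.000
te_B = (3 + 4·6 + 9)/6 = 36/6 = 6; σ²_B = ((9−3)/6)² = 1.000
te_C = (8 + 4·10 + 18)/6 = 66/6 = 11; σ²_C = ((18−8)/6)² = 2.778
te_D = (2 + 4·3 + 10)/6 = 24/6 = 4; σ²_D = ((10−2)/6)² = 1.778
te_E = (1 + 4·2 + 9)/6 = 18/6 = 3; σ²_E = ((9−1)/6)² = 1.778
te_F = (1 + 4·2 + 9)/6 = 18/6 = 3; σ²_F = ((9−1)/6)² = 1.778
te_G = (6 + 4·8 + 10)/6 = 48/6 = 8; σ²_G = ((10−6)/6)² = 0.444
te_H = (4 + 4·10 + 22)/6 = 66/6 = 11; σ²_H = ((22−4)/6)² = 9.000
te_I = (2 + 4·8 + 14)/6 = 48/6 = 8; σ²_I = ((14−2)/6)² = 4.000

Forward pass:
ES_A = 0; EF_A = 5
ES_B = 0; EF_B = 6
ES_C = 0; EF_C = 11
ES_D = max(EF_A=5, EF_B=6) = 6; EF_D = 6+4 = 10
ES_E = max(EF_B=6, EF_C=11) = 11; EF_E = 11+3 = 14
ES_F = 5; EF_F = 5+3 = 8
ES_G = 11; EF_G = 11+8 = 19
ES_H = max(EF_C=11, EF_D=10) = 11; EF_H = 11+11 = 22
ES_I = max(EF_D=10, EF_E=14, EF_F=8, EF_G=19, EF_H=22) = 22; EF_I = 22+8 = 30
Expected project duration μ = 30 days. Critical path: C → H → I.

Variances on critical path: σ²_C=2.778, σ²_H=9.000, σ²_I=4.000.
Largest is σ²_H = 9.000.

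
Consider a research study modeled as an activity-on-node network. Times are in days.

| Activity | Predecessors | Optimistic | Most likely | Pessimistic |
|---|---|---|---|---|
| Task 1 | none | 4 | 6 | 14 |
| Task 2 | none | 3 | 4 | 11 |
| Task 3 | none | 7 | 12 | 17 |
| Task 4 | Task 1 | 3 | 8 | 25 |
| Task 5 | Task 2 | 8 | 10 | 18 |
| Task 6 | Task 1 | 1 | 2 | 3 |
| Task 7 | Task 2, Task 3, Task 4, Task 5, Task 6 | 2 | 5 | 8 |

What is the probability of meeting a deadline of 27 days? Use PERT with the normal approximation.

0.886

te_Task 1 = (4 + 4·6 + 14)/6 = 42/6 = 7; σ²_Task 1 = ((14−4)/6)² = 2.778
te_Task 2 = (3 + 4·4 + 11)/6 = 30/6 = 5; σ²_Task 2 = ((11−3)/6)² = 1.778
te_Task 3 = (7 + 4·12 + 17)/6 = 72/6 = 12; σ²_Task 3 = ((17−7)/6)² = 2.778
te_Task 4 = (3 + 4·8 + 25)/6 = 60/6 = 10; σ²_Task 4 = ((25−3)/6)² = 13.444
te_Task 5 = (8 + 4·10 + 18)/6 = 66/6 = 11; σ²_Task 5 = ((18−8)/6)² = 2.778
te_Task 6 = (1 + 4·2 + 3)/6 = 12/6 = 2; σ²_Task 6 = ((3−1)/6)² = 0.111
te_Task 7 = (2 + 4·5 + 8)/6 = 30/6 = 5; σ²_Task 7 = ((8−2)/6)² = 1.000

Forward pass:
ES_Task 1 = 0; EF_Task 1 = 7
ES_Task 2 = 0; EF_Task 2 = 5
ES_Task 3 = 0; EF_Task 3 = 12
ES_Task 4 = 7; EF_Task 4 = 7+10 = 17
ES_Task 5 = 5; EF_Task 5 = 5+11 = 16
ES_Task 6 = 7; EF_Task 6 = 7+2 = 9
ES_Task 7 = max(EF_Task 2=5, EF_Task 3=12, EF_Task 4=17, EF_Task 5=16, EF_Task 6=9) = 17; EF_Task 7 = 17+5 = 22
Expected project duration μ = 22 days. Critical path: Task 1 → Task 4 → Task 7.

Variance along critical path = 2.778 + 13.444 + 1.000 = 17.222; σ = √17.222 = 4.150 days.
Z = (27 − 22) / 4.150 = 1.205
P(T ≤ 27) = Φ(1.205) ≈ 0.886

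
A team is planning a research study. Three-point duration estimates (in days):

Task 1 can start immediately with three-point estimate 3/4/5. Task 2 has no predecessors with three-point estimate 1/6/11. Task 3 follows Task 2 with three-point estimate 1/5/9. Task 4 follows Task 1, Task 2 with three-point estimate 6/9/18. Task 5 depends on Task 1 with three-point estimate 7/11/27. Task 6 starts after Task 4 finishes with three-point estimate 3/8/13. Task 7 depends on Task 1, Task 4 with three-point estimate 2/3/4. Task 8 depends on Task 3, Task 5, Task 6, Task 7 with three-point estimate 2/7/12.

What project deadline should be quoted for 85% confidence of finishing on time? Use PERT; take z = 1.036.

te_Task 1 = (3 + 4·4 + 5)/6 = 24/6 = 4; σ²_Task 1 = ((5−3)/6)² = 0.111
te_Task 2 = (1 + 4·6 + 11)/6 = 36/6 = 6; σ²_Task 2 = ((11−1)/6)² = 2.778
te_Task 3 = (1 + 4·5 + 9)/6 = 30/6 = 5; σ²_Task 3 = ((9−1)/6)² = 1.778
te_Task 4 = (6 + 4·9 + 18)/6 = 60/6 = 10; σ²_Task 4 = ((18−6)/6)² = 4.000
te_Task 5 = (7 + 4·11 + 27)/6 = 78/6 = 13; σ²_Task 5 = ((27−7)/6)² = 11.111
te_Task 6 = (3 + 4·8 + 13)/6 = 48/6 = 8; σ²_Task 6 = ((13−3)/6)² = 2.778
te_Task 7 = (2 + 4·3 + 4)/6 = 18/6 = 3; σ²_Task 7 = ((4−2)/6)² = 0.111
te_Task 8 = (2 + 4·7 + 12)/6 = 42/6 = 7; σ²_Task 8 = ((12−2)/6)² = 2.778

Forward pass:
ES_Task 1 = 0; EF_Task 1 = 4
ES_Task 2 = 0; EF_Task 2 = 6
ES_Task 3 = 6; EF_Task 3 = 6+5 = 11
ES_Task 4 = max(EF_Task 1=4, EF_Task 2=6) = 6; EF_Task 4 = 6+10 = 16
ES_Task 5 = 4; EF_Task 5 = 4+13 = 17
ES_Task 6 = 16; EF_Task 6 = 16+8 = 24
ES_Task 7 = max(EF_Task 1=4, EF_Task 4=16) = 16; EF_Task 7 = 16+3 = 19
ES_Task 8 = max(EF_Task 3=11, EF_Task 5=17, EF_Task 6=24, EF_Task 7=19) = 24; EF_Task 8 = 24+7 = 31
Expected project duration μ = 31 days. Critical path: Task 2 → Task 4 → Task 6 → Task 8.

Variance along critical path = 2.778 + 4.000 + 2.778 + 2.778 = 12.333; σ = 3.512 days.
D = μ + z·σ = 31 + 1.036·3.512 = 34.6 days

34.6 days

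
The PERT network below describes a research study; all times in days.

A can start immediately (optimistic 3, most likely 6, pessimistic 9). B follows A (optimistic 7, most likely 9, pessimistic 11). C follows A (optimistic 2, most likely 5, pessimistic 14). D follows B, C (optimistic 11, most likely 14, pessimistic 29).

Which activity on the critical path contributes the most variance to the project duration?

te_A = (3 + 4·6 + 9)/6 = 36/6 = 6; σ²_A = ((9−3)/6)² = 1.000
te_B = (7 + 4·9 + 11)/6 = 54/6 = 9; σ²_B = ((11−7)/6)² = 0.444
te_C = (2 + 4·5 + 14)/6 = 36/6 = 6; σ²_C = ((14−2)/6)² = 4.000
te_D = (11 + 4·14 + 29)/6 = 96/6 = 16; σ²_D = ((29−11)/6)² = 9.000

Forward pass:
ES_A = 0; EF_A = 6
ES_B = 6; EF_B = 6+9 = 15
ES_C = 6; EF_C = 6+6 = 12
ES_D = max(EF_B=15, EF_C=12) = 15; EF_D = 15+16 = 31
Expected project duration μ = 31 days. Critical path: A → B → D.

Variances on critical path: σ²_A=1.000, σ²_B=0.444, σ²_D=9.000.
Largest is σ²_D = 9.000.

D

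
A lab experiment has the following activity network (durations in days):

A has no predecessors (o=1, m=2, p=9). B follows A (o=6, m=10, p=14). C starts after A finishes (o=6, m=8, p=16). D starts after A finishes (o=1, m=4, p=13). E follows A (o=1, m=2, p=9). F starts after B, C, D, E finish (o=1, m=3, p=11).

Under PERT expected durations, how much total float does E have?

7 days

te_A = (1 + 4·2 + 9)/6 = 18/6 = 3
te_B = (6 + 4·10 + 14)/6 = 60/6 = 10
te_C = (6 + 4·8 + 16)/6 = 54/6 = 9
te_D = (1 + 4·4 + 13)/6 = 30/6 = 5
te_E = (1 + 4·2 + 9)/6 = 18/6 = 3
te_F = (1 + 4·3 + 11)/6 = 24/6 = 4

Forward pass:
ES_A = 0; EF_A = 3
ES_B = 3; EF_B = 3+10 = 13
ES_C = 3; EF_C = 3+9 = 12
ES_D = 3; EF_D = 3+5 = 8
ES_E = 3; EF_E = 3+3 = 6
ES_F = max(EF_B=13, EF_C=12, EF_D=8, EF_E=6) = 13; EF_F = 13+4 = 17
Expected project duration μ = 17 days. Critical path: A → B → F.

Backward pass:
LF_F = 17; LS_F = 17−4 = 13
LF_E = LS_F = 13; LS_E = 13−3 = 10
LF_D = LS_F = 13; LS_D = 13−5 = 8
LF_C = LS_F = 13; LS_C = 13−9 = 4
LF_B = LS_F = 13; LS_B = 13−10 = 3
LF_A = min(LS_B=3, LS_C=4, LS_D=8, LS_E=10) = 3; LS_A = 3−3 = 0
Slack_E = LS_E − ES_E = 10 − 3 = 7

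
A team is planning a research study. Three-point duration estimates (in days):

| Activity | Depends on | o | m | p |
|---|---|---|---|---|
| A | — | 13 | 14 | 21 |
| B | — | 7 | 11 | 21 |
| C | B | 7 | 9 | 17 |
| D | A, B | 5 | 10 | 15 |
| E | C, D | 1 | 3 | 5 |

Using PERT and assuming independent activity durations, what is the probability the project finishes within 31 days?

te_A = (13 + 4·14 + 21)/6 = 90/6 = 15; σ²_A = ((21−13)/6)² = 1.778
te_B = (7 + 4·11 + 21)/6 = 72/6 = 12; σ²_B = ((21−7)/6)² = 5.444
te_C = (7 + 4·9 + 17)/6 = 60/6 = 10; σ²_C = ((17−7)/6)² = 2.778
te_D = (5 + 4·10 + 15)/6 = 60/6 = 10; σ²_D = ((15−5)/6)² = 2.778
te_E = (1 + 4·3 + 5)/6 = 18/6 = 3; σ²_E = ((5−1)/6)² = 0.444

Forward pass:
ES_A = 0; EF_A = 15
ES_B = 0; EF_B = 12
ES_C = 12; EF_C = 12+10 = 22
ES_D = max(EF_A=15, EF_B=12) = 15; EF_D = 15+10 = 25
ES_E = max(EF_C=22, EF_D=25) = 25; EF_E = 25+3 = 28
Expected project duration μ = 28 days. Critical path: A → D → E.

Variance along critical path = 1.778 + 2.778 + 0.444 = 5.000; σ = √5.000 = 2.236 days.
Z = (31 − 28) / 2.236 = 1.342
P(T ≤ 31) = Φ(1.342) ≈ 0.910

0.910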